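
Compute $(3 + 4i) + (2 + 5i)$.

(3 + 2) + (4 + 5)i = 5 + 9i


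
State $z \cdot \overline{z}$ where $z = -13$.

z * conjugate(z) = |z|^2 = a^2 + b^2
= (-13)^2 + 0^2 = 169


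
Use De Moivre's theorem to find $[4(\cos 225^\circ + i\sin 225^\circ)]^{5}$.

By De Moivre: z^n = r^n(cos(nθ) + i sin(nθ))
= 4^5(cos(5*225°) + i sin(5*225°))
= 1024(cos 45° + i sin 45°)
= 512*sqrt(2) + 512*sqrt(2)i


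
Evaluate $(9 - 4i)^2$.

(a + bi)^2 = a^2 - b^2 + 2abi
= 9^2 - (-4)^2 + 2*9*(-4)i
= 65 - 72i


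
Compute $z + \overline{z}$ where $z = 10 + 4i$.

z + conjugate(z) = (a + bi) + (a - bi) = 2a
= 2 * 10 = 20


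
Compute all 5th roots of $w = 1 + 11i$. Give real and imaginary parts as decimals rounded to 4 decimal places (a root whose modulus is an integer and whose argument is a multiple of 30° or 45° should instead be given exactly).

|w| = sqrt(122) ≈ 11.045361, arg(w) ≈ 84.805571°
Root modulus = sqrt(122)^(1/5) ≈ 1.616724
Root arguments: θ_k = (arg(w) + 360°k)/5 for k = 0, 1, ..., 4
Compute each root as (root modulus)(cos θ_k + i sin θ_k) using full-precision intermediates, then round to 4 decimal places.
Roots: 1.5464 + 0.4716i, 0.0293 + 1.6165i, -1.5283 + 0.5274i, -0.9738 - 1.2905i, 0.9264 - 1.3250i


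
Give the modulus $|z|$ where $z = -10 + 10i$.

|z| = sqrt(a^2 + b^2) = sqrt((-10)^2 + 10^2) = sqrt(200) = sqrt(200)


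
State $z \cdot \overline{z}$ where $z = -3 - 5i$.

z * conjugate(z) = |z|^2 = a^2 + b^2
= (-3)^2 + (-5)^2 = 34


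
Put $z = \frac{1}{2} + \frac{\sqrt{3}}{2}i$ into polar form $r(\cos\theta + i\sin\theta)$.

r = |z| = sqrt(a^2 + b^2) = sqrt((1/2)^2 + (sqrt(3)/2)^2) = sqrt(1/4 + 3/4) = sqrt(1) = 1
θ = arctan(b/a) = arctan(0.866/0.5) (quadrant-adjusted) = 60°
z = 1(cos 60° + i sin 60°)


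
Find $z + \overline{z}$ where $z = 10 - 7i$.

z + conjugate(z) = (a + bi) + (a - bi) = 2a
= 2 * 10 = 20


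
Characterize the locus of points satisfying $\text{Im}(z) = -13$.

Im(z) = y where z = x + yi; the equation y = -13 is satisfied by all points with that y-coordinate
Locus: Horizontal line y = -13


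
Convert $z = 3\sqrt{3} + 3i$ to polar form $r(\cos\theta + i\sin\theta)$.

r = |z| = sqrt(a^2 + b^2) = sqrt((3*sqrt(3))^2 + (3)^2) = sqrt(27 + 9) = sqrt(36) = 6
θ = arctan(b/a) = arctan(3/5.1962) (quadrant-adjusted) = 30°
z = 6(cos 30° + i sin 30°)


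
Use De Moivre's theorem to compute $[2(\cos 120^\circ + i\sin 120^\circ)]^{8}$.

By De Moivre: z^n = r^n(cos(nθ) + i sin(nθ))
= 2^8(cos(8*120°) + i sin(8*120°))
= 256(cos 240° + i sin 240°)
= -128 - 128*sqrt(3)i


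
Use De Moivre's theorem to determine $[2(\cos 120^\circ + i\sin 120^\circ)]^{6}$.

By De Moivre: z^n = r^n(cos(nθ) + i sin(nθ))
= 2^6(cos(6*120°) + i sin(6*120°))
= 64(cos 0° + i sin 0°)
= 64


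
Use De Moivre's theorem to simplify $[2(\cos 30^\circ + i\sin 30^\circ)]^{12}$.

By De Moivre: z^n = r^n(cos(nθ) + i sin(nθ))
= 2^12(cos(12*30°) + i sin(12*30°))
= 4096(cos 0° + i sin 0°)
= 4096


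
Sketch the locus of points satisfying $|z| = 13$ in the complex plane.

|z| = 13 means sqrt(x^2 + y^2) = 13
This is a circle of radius 13 centered at the origin


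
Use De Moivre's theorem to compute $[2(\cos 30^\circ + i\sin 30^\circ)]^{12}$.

By De Moivre: z^n = r^n(cos(nθ) + i sin(nθ))
= 2^12(cos(12*30°) + i sin(12*30°))
= 4096(cos 0° + i sin 0°)
= 4096


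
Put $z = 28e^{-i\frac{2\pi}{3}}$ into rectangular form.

a = r cos θ = 28 * -1/2 = -14
b = r sin θ = 28 * -sqrt(3)/2 = -14*sqrt(3)
z = -14 - 14*sqrt(3)i


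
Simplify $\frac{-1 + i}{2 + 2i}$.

Multiply numerator and denominator by conjugate (2 - 2i):
= (-1 + i)(2 - 2i) / (2^2 + 2^2)
= (4i) / 8
Divide through by 4: (i) / 2
= 0 + (1/2)i


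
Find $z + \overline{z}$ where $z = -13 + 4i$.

z + conjugate(z) = (a + bi) + (a - bi) = 2a
= 2 * (-13) = -26


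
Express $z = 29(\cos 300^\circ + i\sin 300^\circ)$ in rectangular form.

a = r cos θ = 29 * 1/2 = 29/2
b = r sin θ = 29 * -sqrt(3)/2 = -29*sqrt(3)/2
z = 29/2 - (29*sqrt(3)/2)i


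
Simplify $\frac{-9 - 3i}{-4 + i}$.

Multiply numerator and denominator by conjugate (-4 - i):
= (-9 - 3i)(-4 - i) / ((-4)^2 + 1^2)
= (33 + 21i) / 17
= 33/17 + (21/17)i


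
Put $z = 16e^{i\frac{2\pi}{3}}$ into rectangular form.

a = r cos θ = 16 * -1/2 = -8
b = r sin θ = 16 * sqrt(3)/2 = 8*sqrt(3)
z = -8 + 8*sqrt(3)i


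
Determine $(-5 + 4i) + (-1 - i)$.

(-5 + (-1)) + (4 + (-1))i = -6 + 3i


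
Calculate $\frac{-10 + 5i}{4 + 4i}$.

Multiply numerator and denominator by conjugate (4 - 4i):
= (-10 + 5i)(4 - 4i) / (4^2 + 4^2)
= (-20 + 60i) / 32
Divide through by 4: (-5 + 15i) / 8
= -5/8 + (15/8)i


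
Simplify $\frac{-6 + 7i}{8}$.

Divisor is real, so divide each part by 8:
= -3/4 + (7/8)i


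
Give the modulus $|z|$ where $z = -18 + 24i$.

|z| = sqrt(a^2 + b^2) = sqrt((-18)^2 + 24^2) = sqrt(900) = 30


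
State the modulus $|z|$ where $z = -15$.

|z| = sqrt(a^2 + b^2) = sqrt((-15)^2 + 0^2) = sqrt(225) = 15


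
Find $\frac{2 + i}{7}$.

Divisor is real, so divide each part by 7:
= 2/7 + (1/7)i


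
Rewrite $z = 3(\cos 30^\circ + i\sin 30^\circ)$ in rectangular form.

a = r cos θ = 3 * sqrt(3)/2 = 3*sqrt(3)/2
b = r sin θ = 3 * 1/2 = 3/2
z = 3*sqrt(3)/2 + (3/2)i


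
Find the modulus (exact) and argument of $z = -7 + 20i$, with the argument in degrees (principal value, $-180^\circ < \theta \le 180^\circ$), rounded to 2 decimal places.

|z| = sqrt((-7)^2 + 20^2) = sqrt(449)
arg(z) = arctan(b/a) = arctan(20/-7) (quadrant-adjusted) = 109.29°


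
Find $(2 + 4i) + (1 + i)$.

(2 + 1) + (4 + 1)i = 3 + 5i


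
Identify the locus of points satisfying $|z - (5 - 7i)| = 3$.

|z - z0| = r describes a circle centered at z0 with radius r
Here z0 = 5 - 7i and r = 3
Locus: Circle centered at (5, -7) with radius 3


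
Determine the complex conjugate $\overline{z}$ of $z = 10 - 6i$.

If z = a + bi, then conjugate(z) = a - bi
conjugate(10 - 6i) = 10 + 6i


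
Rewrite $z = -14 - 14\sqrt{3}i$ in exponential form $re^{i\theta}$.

r = |z| = sqrt((-14)^2 + (-14*sqrt(3))^2) = sqrt(196 + 588) = sqrt(784) = 28
θ = arctan(b/a) = arctan(-24.2487/-14) (quadrant-adjusted) = -120° = -2π/3
z = 28e^(-i*2π/3)


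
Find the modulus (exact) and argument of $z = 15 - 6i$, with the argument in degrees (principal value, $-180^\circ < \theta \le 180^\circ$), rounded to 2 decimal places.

|z| = sqrt(15^2 + (-6)^2) = sqrt(261)
arg(z) = arctan(b/a) = arctan(-6/15) (quadrant-adjusted) = -21.80°


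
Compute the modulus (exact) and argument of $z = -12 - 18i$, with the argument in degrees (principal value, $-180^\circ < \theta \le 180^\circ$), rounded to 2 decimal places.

|z| = sqrt((-12)^2 + (-18)^2) = sqrt(468)
arg(z) = arctan(b/a) = arctan(-18/-12) (quadrant-adjusted) = -123.69°


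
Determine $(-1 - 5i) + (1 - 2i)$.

(-1 + 1) + (-5 + (-2))i = -7i


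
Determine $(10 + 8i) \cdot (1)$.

(a1*a2 - b1*b2) + (a1*b2 + b1*a2)i
= (10 - 0) + (0 + 8)i
= 10 + 8i


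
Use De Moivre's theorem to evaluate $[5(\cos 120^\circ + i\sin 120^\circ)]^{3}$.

By De Moivre: z^n = r^n(cos(nθ) + i sin(nθ))
= 5^3(cos(3*120°) + i sin(3*120°))
= 125(cos 0° + i sin 0°)
= 125


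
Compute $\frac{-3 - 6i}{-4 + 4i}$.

Multiply numerator and denominator by conjugate (-4 - 4i):
= (-3 - 6i)(-4 - 4i) / ((-4)^2 + 4^2)
= (-12 + 36i) / 32
Divide through by 4: (-3 + 9i) / 8
= -3/8 + (9/8)i


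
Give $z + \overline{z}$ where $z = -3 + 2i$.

z + conjugate(z) = (a + bi) + (a - bi) = 2a
= 2 * (-3) = -6


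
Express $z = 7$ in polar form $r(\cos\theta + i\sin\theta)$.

r = |z| = sqrt(a^2 + b^2) = sqrt((7)^2 + (0)^2) = sqrt(49 + 0) = sqrt(49) = 7
b = 0 and a > 0, so z lies on the positive real axis: θ = 0°
z = 7(cos 0° + i sin 0°)


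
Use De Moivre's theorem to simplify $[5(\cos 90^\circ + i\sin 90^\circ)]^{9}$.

By De Moivre: z^n = r^n(cos(nθ) + i sin(nθ))
= 5^9(cos(9*90°) + i sin(9*90°))
= 1953125(cos 90° + i sin 90°)
= 1953125i


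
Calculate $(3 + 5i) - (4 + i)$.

(3 - 4) + (5 - 1)i = -1 + 4i


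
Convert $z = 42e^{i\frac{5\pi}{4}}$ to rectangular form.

a = r cos θ = 42 * -sqrt(2)/2 = -21*sqrt(2)
b = r sin θ = 42 * -sqrt(2)/2 = -21*sqrt(2)
z = -21*sqrt(2) - 21*sqrt(2)i


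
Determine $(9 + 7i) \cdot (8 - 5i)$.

(a1*a2 - b1*b2) + (a1*b2 + b1*a2)i
= (72 - (-35)) + (-45 + 56)i
= 107 + 11i


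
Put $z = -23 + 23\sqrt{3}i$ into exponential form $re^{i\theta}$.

r = |z| = sqrt((-23)^2 + (23*sqrt(3))^2) = sqrt(529 + 1587) = sqrt(2116) = 46
θ = arctan(b/a) = arctan(39.8372/-23) (quadrant-adjusted) = 120° = 2π/3
z = 46e^(i*2π/3)


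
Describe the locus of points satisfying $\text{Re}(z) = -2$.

Re(z) = x where z = x + yi; the equation x = -2 is satisfied by all points with that x-coordinate
Locus: Vertical line x = -2


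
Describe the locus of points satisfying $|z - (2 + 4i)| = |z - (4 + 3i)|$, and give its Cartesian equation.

|z - z1| = |z - z2| means z is equidistant from z1 and z2,
i.e. the perpendicular bisector of the segment from (2, 4) to (4, 3) (midpoint (3, 7/2)).
With z = x + yi, square both sides:
(x - 2)^2 + (y - 4)^2 = (x - 4)^2 + (y - 3)^2
The x^2 and y^2 terms cancel: 4x + (-2)y = 25 - 20 = 5
Simplify: 4x - 2y = 5
Locus: Perpendicular bisector of the segment from (2, 4) to (4, 3): the line 4x - 2y = 5


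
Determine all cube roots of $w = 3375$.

|w| = 3375, arg(w) = 0°
Root modulus = 3375^(1/3) = 15
Root arguments: θ_k = (0° + 360°k)/3 for k = 0, 1, ..., 2
Roots: 15, -15/2 + (15*sqrt(3)/2)i, -15/2 - (15*sqrt(3)/2)i


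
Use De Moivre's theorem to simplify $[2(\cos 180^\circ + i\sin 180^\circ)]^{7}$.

By De Moivre: z^n = r^n(cos(nθ) + i sin(nθ))
= 2^7(cos(7*180°) + i sin(7*180°))
= 128(cos 180° + i sin 180°)
= -128


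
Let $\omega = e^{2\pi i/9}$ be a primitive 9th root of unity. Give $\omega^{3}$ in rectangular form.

ω^3 = e^(2πi·3/9) = e^(i·2π/3)
= cos(2π/3) + i sin(2π/3)
= -1/2 + (sqrt(3)/2)i


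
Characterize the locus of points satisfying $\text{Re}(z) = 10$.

Re(z) = x where z = x + yi; the equation x = 10 is satisfied by all points with that x-coordinate
Locus: Vertical line x = 10


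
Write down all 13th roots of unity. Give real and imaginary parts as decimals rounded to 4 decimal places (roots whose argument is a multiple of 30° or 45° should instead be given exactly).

ω_k = e^(2πik/13) = cos(2πk/13) + i sin(2πk/13) for k = 0, 1, ..., 12
Roots: 1, 0.8855 + 0.4647i, 0.5681 + 0.8230i, 0.1205 + 0.9927i, -0.3546 + 0.9350i, -0.7485 + 0.6631i, -0.9709 + 0.2393i, -0.9709 - 0.2393i, -0.7485 - 0.6631i, -0.3546 - 0.9350i, 0.1205 - 0.9927i, 0.5681 - 0.8230i, 0.8855 - 0.4647i


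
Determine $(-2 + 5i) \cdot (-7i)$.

(a1*a2 - b1*b2) + (a1*b2 + b1*a2)i
= (0 - (-35)) + (14 + 0)i
= 35 + 14i


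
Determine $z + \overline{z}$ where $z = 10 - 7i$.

z + conjugate(z) = (a + bi) + (a - bi) = 2a
= 2 * 10 = 20


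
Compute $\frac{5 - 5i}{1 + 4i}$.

Multiply numerator and denominator by conjugate (1 - 4i):
= (5 - 5i)(1 - 4i) / (1^2 + 4^2)
= (-15 - 25i) / 17
= -15/17 - (25/17)i


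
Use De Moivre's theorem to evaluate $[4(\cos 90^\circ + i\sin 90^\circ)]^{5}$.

By De Moivre: z^n = r^n(cos(nθ) + i sin(nθ))
= 4^5(cos(5*90°) + i sin(5*90°))
= 1024(cos 90° + i sin 90°)
= 1024i


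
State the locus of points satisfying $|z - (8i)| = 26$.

|z - z0| = r describes a circle centered at z0 with radius r
Here z0 = 8i and r = 26
Locus: Circle centered at (0, 8) with radius 26


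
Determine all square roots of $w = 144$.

|w| = 144, arg(w) = 0°
Root modulus = 144^(1/2) = 12
Root arguments: θ_k = (0° + 360°k)/2 for k = 0, 1, ..., 1
Roots: 12, -12


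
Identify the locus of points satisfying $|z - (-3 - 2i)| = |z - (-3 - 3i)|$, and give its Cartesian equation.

|z - z1| = |z - z2| means z is equidistant from z1 and z2,
i.e. the perpendicular bisector of the segment from (-3, -2) to (-3, -3) (midpoint (-3, -5/2)).
With z = x + yi, square both sides:
(x - (-3))^2 + (y - (-2))^2 = (x - (-3))^2 + (y - (-3))^2
The x^2 and y^2 terms cancel: 0x + (-2)y = 18 - 13 = 5
Simplify: y = -5/2
Locus: Perpendicular bisector of the segment from (-3, -2) to (-3, -3): the line y = -5/2


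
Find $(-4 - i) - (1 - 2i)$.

(-4 - 1) + (-1 - (-2))i = -5 + i


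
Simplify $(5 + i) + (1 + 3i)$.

(5 + 1) + (1 + 3)i = 6 + 4i


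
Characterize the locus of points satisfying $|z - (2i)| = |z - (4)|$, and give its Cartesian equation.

|z - z1| = |z - z2| means z is equidistant from z1 and z2,
i.e. the perpendicular bisector of the segment from (0, 2) to (4, 0) (midpoint (2, 1)).
With z = x + yi, square both sides:
(x - 0)^2 + (y - 2)^2 = (x - 4)^2 + (y - 0)^2
The x^2 and y^2 terms cancel: 8x + (-4)y = 16 - 4 = 12
Simplify: 2x - y = 3
Locus: Perpendicular bisector of the segment from (0, 2) to (4, 0): the line 2x - y = 3


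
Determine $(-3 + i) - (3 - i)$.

(-3 - 3) + (1 - (-1))i = -6 + 2i


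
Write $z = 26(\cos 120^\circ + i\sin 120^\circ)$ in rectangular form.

a = r cos θ = 26 * -1/2 = -13
b = r sin θ = 26 * sqrt(3)/2 = 13*sqrt(3)
z = -13 + 13*sqrt(3)i


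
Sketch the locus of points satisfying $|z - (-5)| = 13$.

|z - z0| = r describes a circle centered at z0 with radius r
Here z0 = -5 and r = 13
Locus: Circle centered at (-5, 0) with radius 13


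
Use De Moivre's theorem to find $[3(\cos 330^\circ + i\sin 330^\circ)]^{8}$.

By De Moivre: z^n = r^n(cos(nθ) + i sin(nθ))
= 3^8(cos(8*330°) + i sin(8*330°))
= 6561(cos 120° + i sin 120°)
= -6561/2 + (6561*sqrt(3)/2)i


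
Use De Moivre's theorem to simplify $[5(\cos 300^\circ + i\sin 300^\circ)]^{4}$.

By De Moivre: z^n = r^n(cos(nθ) + i sin(nθ))
= 5^4(cos(4*300°) + i sin(4*300°))
= 625(cos 120° + i sin 120°)
= -625/2 + (625*sqrt(3)/2)i


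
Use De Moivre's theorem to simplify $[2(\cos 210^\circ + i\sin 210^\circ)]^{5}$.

By De Moivre: z^n = r^n(cos(nθ) + i sin(nθ))
= 2^5(cos(5*210°) + i sin(5*210°))
= 32(cos 330° + i sin 330°)
= 16*sqrt(3) - 16i


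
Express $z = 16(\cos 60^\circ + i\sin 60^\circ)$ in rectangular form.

a = r cos θ = 16 * 1/2 = 8
b = r sin θ = 16 * sqrt(3)/2 = 8*sqrt(3)
z = 8 + 8*sqrt(3)i


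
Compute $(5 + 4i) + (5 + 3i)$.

(5 + 5) + (4 + 3)i = 10 + 7i


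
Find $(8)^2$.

(a + bi)^2 = a^2 - b^2 + 2abi
= 8^2 - 0^2 + 2*8*0i
= 64


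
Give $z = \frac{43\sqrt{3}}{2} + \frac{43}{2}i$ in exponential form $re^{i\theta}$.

r = |z| = sqrt((43*sqrt(3)/2)^2 + (43/2)^2) = sqrt(5547/4 + 1849/4) = sqrt(1849) = 43
θ = arctan(b/a) = arctan(21.5/37.2391) (quadrant-adjusted) = 30° = π/6
z = 43e^(i*π/6)


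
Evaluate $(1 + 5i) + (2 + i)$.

(1 + 2) + (5 + 1)i = 3 + 6i


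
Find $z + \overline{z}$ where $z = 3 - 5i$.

z + conjugate(z) = (a + bi) + (a - bi) = 2a
= 2 * 3 = 6


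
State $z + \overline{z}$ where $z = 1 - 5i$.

z + conjugate(z) = (a + bi) + (a - bi) = 2a
= 2 * 1 = 2


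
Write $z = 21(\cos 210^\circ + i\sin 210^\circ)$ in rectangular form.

a = r cos θ = 21 * -sqrt(3)/2 = -21*sqrt(3)/2
b = r sin θ = 21 * -1/2 = -21/2
z = -21*sqrt(3)/2 - (21/2)i


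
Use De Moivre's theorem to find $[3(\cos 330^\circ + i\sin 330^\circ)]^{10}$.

By De Moivre: z^n = r^n(cos(nθ) + i sin(nθ))
= 3^10(cos(10*330°) + i sin(10*330°))
= 59049(cos 60° + i sin 60°)
= 59049/2 + (59049*sqrt(3)/2)i


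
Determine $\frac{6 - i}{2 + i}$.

Multiply numerator and denominator by conjugate (2 - i):
= (6 - i)(2 - i) / (2^2 + 1^2)
= (11 - 8i) / 5
= 11/5 - (8/5)i


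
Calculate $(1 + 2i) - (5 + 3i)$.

(1 - 5) + (2 - 3)i = -4 - i


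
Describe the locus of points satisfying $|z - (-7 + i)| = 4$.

|z - z0| = r describes a circle centered at z0 with radius r
Here z0 = -7 + i and r = 4
Locus: Circle centered at (-7, 1) with radius 4


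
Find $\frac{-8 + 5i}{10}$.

Divisor is real, so divide each part by 10:
= -4/5 + (1/2)i


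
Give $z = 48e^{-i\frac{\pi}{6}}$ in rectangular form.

a = r cos θ = 48 * sqrt(3)/2 = 24*sqrt(3)
b = r sin θ = 48 * -1/2 = -24
z = 24*sqrt(3) - 24i


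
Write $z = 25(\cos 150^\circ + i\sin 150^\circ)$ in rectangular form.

a = r cos θ = 25 * -sqrt(3)/2 = -25*sqrt(3)/2
b = r sin θ = 25 * 1/2 = 25/2
z = -25*sqrt(3)/2 + (25/2)i


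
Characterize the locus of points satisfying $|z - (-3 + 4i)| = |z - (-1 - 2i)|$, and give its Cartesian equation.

|z - z1| = |z - z2| means z is equidistant from z1 and z2,
i.e. the perpendicular bisector of the segment from (-3, 4) to (-1, -2) (midpoint (-2, 1)).
With z = x + yi, square both sides:
(x - (-3))^2 + (y - 4)^2 = (x - (-1))^2 + (y - (-2))^2
The x^2 and y^2 terms cancel: 4x + (-12)y = 5 - 25 = -20
Simplify: x - 3y = -5
Locus: Perpendicular bisector of the segment from (-3, 4) to (-1, -2): the line x - 3y = -5


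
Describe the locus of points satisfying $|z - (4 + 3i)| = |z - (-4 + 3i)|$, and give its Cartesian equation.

|z - z1| = |z - z2| means z is equidistant from z1 and z2,
i.e. the perpendicular bisector of the segment from (4, 3) to (-4, 3) (midpoint (0, 3)).
With z = x + yi, square both sides:
(x - 4)^2 + (y - 3)^2 = (x - (-4))^2 + (y - 3)^2
The x^2 and y^2 terms cancel: -16x + 0y = 25 - 25 = 0
Simplify: x = 0
Locus: Perpendicular bisector of the segment from (4, 3) to (-4, 3): the line x = 0


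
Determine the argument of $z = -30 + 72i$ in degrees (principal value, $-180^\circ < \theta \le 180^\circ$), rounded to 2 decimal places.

θ = arctan(b/a) = arctan(72/-30) (quadrant-adjusted) = 112.62°


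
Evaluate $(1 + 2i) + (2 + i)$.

(1 + 2) + (2 + 1)i = 3 + 3i


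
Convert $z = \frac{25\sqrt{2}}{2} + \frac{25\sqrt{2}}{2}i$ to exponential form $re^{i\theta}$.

r = |z| = sqrt((25*sqrt(2)/2)^2 + (25*sqrt(2)/2)^2) = sqrt(625/2 + 625/2) = sqrt(625) = 25
θ = arctan(b/a) = arctan(17.6777/17.6777) (quadrant-adjusted) = 45° = π/4
z = 25e^(i*π/4)


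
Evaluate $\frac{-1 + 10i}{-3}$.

Divisor is real, so divide each part by -3:
= 1/3 - (10/3)i


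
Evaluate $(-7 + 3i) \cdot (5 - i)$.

(a1*a2 - b1*b2) + (a1*b2 + b1*a2)i
= (-35 - (-3)) + (7 + 15)i
= -32 + 22i


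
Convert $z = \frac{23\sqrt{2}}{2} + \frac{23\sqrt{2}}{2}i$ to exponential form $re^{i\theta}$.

r = |z| = sqrt((23*sqrt(2)/2)^2 + (23*sqrt(2)/2)^2) = sqrt(529/2 + 529/2) = sqrt(529) = 23
θ = arctan(b/a) = arctan(16.2635/16.2635) (quadrant-adjusted) = 45° = π/4
z = 23e^(i*π/4)


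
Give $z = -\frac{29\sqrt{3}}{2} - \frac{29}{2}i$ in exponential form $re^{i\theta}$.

r = |z| = sqrt((-29*sqrt(3)/2)^2 + (-29/2)^2) = sqrt(2523/4 + 841/4) = sqrt(841) = 29
θ = arctan(b/a) = arctan(-14.5/-25.1147) (quadrant-adjusted) = -150° = -5π/6
z = 29e^(-i*5π/6)


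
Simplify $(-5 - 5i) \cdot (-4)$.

(a1*a2 - b1*b2) + (a1*b2 + b1*a2)i
= (20 - 0) + (0 + 20)i
= 20 + 20i


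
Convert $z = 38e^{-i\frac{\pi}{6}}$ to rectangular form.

a = r cos θ = 38 * sqrt(3)/2 = 19*sqrt(3)
b = r sin θ = 38 * -1/2 = -19
z = 19*sqrt(3) - 19i


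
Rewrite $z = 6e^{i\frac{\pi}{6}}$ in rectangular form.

a = r cos θ = 6 * sqrt(3)/2 = 3*sqrt(3)
b = r sin θ = 6 * 1/2 = 3
z = 3*sqrt(3) + 3i


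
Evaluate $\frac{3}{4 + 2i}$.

Multiply numerator and denominator by conjugate (4 - 2i):
= (3)(4 - 2i) / (4^2 + 2^2)
= (12 - 6i) / 20
Divide through by 2: (6 - 3i) / 10
= 3/5 - (3/10)i


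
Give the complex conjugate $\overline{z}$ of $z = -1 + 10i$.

If z = a + bi, then conjugate(z) = a - bi
conjugate(-1 + 10i) = -1 - 10i


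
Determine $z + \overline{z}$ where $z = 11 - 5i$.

z + conjugate(z) = (a + bi) + (a - bi) = 2a
= 2 * 11 = 22


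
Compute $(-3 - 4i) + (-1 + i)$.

(-3 + (-1)) + (-4 + 1)i = -4 - 3i


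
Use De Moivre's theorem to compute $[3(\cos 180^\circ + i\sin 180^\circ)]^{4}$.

By De Moivre: z^n = r^n(cos(nθ) + i sin(nθ))
= 3^4(cos(4*180°) + i sin(4*180°))
= 81(cos 0° + i sin 0°)
= 81


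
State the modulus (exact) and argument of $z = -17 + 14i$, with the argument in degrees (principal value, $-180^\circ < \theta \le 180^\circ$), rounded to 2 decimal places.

|z| = sqrt((-17)^2 + 14^2) = sqrt(485)
arg(z) = arctan(b/a) = arctan(14/-17) (quadrant-adjusted) = 140.53°


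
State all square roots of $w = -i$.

|w| = 1, arg(w) = 270°
Root modulus = 1^(1/2) = 1
Root arguments: θ_k = (270° + 360°k)/2 for k = 0, 1, ..., 1
Roots: -sqrt(2)/2 + (sqrt(2)/2)i, sqrt(2)/2 - (sqrt(2)/2)i


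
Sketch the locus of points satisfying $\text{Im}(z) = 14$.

Im(z) = y where z = x + yi; the equation y = 14 is satisfied by all points with that y-coordinate
Locus: Horizontal line y = 14


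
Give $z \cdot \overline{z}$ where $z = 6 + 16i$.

z * conjugate(z) = |z|^2 = a^2 + b^2
= 6^2 + 16^2 = 292


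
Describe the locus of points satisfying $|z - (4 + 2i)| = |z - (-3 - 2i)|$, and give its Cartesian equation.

|z - z1| = |z - z2| means z is equidistant from z1 and z2,
i.e. the perpendicular bisector of the segment from (4, 2) to (-3, -2) (midpoint (1/2, 0)).
With z = x + yi, square both sides:
(x - 4)^2 + (y - 2)^2 = (x - (-3))^2 + (y - (-2))^2
The x^2 and y^2 terms cancel: -14x + (-8)y = 13 - 20 = -7
Simplify: 14x + 8y = 7
Locus: Perpendicular bisector of the segment from (4, 2) to (-3, -2): the line 14x + 8y = 7


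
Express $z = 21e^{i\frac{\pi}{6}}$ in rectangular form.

a = r cos θ = 21 * sqrt(3)/2 = 21*sqrt(3)/2
b = r sin θ = 21 * 1/2 = 21/2
z = 21*sqrt(3)/2 + (21/2)i


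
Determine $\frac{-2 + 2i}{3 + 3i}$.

Multiply numerator and denominator by conjugate (3 - 3i):
= (-2 + 2i)(3 - 3i) / (3^2 + 3^2)
= (12i) / 18
Divide through by 6: (2i) / 3
= 0 + (2/3)i


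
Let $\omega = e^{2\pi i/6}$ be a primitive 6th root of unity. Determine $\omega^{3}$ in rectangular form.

ω^3 = e^(2πi·3/6) = e^(i·1π)
= cos(1π) + i sin(1π)
= -1


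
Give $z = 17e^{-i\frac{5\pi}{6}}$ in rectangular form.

a = r cos θ = 17 * -sqrt(3)/2 = -17*sqrt(3)/2
b = r sin θ = 17 * -1/2 = -17/2
z = -17*sqrt(3)/2 - (17/2)i


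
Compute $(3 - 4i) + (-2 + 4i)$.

(3 + (-2)) + (-4 + 4)i = 1


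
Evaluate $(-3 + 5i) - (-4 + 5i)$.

(-3 - (-4)) + (5 - 5)i = 1


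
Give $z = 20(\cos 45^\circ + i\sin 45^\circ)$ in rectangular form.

a = r cos θ = 20 * sqrt(2)/2 = 10*sqrt(2)
b = r sin θ = 20 * sqrt(2)/2 = 10*sqrt(2)
z = 10*sqrt(2) + 10*sqrt(2)i


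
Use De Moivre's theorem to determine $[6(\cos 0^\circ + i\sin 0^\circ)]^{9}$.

By De Moivre: z^n = r^n(cos(nθ) + i sin(nθ))
= 6^9(cos(9*0°) + i sin(9*0°))
= 10077696(cos 0° + i sin 0°)
= 10077696


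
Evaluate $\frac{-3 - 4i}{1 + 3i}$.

Multiply numerator and denominator by conjugate (1 - 3i):
= (-3 - 4i)(1 - 3i) / (1^2 + 3^2)
= (-15 + 5i) / 10
Divide through by 5: (-3 + i) / 2
= -3/2 + (1/2)i


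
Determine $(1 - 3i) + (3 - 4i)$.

(1 + 3) + (-3 + (-4))i = 4 - 7i


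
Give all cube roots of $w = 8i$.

|w| = 8, arg(w) = 90°
Root modulus = 8^(1/3) = 2
Root arguments: θ_k = (90° + 360°k)/3 for k = 0, 1, ..., 2
Roots: sqrt(3) + i, -sqrt(3) + i, -2i


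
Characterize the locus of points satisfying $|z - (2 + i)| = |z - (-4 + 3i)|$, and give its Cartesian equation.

|z - z1| = |z - z2| means z is equidistant from z1 and z2,
i.e. the perpendicular bisector of the segment from (2, 1) to (-4, 3) (midpoint (-1, 2)).
With z = x + yi, square both sides:
(x - 2)^2 + (y - 1)^2 = (x - (-4))^2 + (y - 3)^2
The x^2 and y^2 terms cancel: -12x + 4y = 25 - 5 = 20
Simplify: 3x - y = -5
Locus: Perpendicular bisector of the segment from (2, 1) to (-4, 3): the line 3x - y = -5


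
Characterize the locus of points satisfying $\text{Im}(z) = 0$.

Im(z) = y where z = x + yi; the equation y = 0 is satisfied by all points with that y-coordinate
Locus: Horizontal line y = 0


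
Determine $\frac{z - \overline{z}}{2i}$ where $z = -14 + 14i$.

z - conjugate(z) = 2bi
(z - conjugate(z))/(2i) = 2bi/(2i) = b = 14


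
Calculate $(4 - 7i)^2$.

(a + bi)^2 = a^2 - b^2 + 2abi
= 4^2 - (-7)^2 + 2*4*(-7)i
= -33 - 56i


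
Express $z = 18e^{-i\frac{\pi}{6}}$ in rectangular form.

a = r cos θ = 18 * sqrt(3)/2 = 9*sqrt(3)
b = r sin θ = 18 * -1/2 = -9
z = 9*sqrt(3) - 9i


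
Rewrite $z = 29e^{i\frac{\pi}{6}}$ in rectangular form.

a = r cos θ = 29 * sqrt(3)/2 = 29*sqrt(3)/2
b = r sin θ = 29 * 1/2 = 29/2
z = 29*sqrt(3)/2 + (29/2)i


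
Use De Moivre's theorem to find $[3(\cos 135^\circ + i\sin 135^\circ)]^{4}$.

By De Moivre: z^n = r^n(cos(nθ) + i sin(nθ))
= 3^4(cos(4*135°) + i sin(4*135°))
= 81(cos 180° + i sin 180°)
= -81


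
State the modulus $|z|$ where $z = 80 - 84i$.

|z| = sqrt(a^2 + b^2) = sqrt(80^2 + (-84)^2) = sqrt(13456) = 116


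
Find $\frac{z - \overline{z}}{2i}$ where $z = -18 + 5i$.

z - conjugate(z) = 2bi
(z - conjugate(z))/(2i) = 2bi/(2i) = b = 5


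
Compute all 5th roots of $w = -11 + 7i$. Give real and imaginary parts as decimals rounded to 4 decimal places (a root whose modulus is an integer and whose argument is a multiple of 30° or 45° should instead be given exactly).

|w| = sqrt(170) ≈ 13.038405, arg(w) ≈ 147.528808°
Root modulus = sqrt(170)^(1/5) ≈ 1.671263
Root arguments: θ_k = (arg(w) + 360°k)/5 for k = 0, 1, ..., 4
Compute each root as (root modulus)(cos θ_k + i sin θ_k) using full-precision intermediates, then round to 4 decimal places.
Roots: 1.4545 + 0.8231i, -0.3334 + 1.6377i, -1.6605 + 0.1890i, -0.6929 - 1.5209i, 1.2323 - 1.1290i


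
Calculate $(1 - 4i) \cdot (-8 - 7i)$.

(a1*a2 - b1*b2) + (a1*b2 + b1*a2)i
= (-8 - 28) + (-7 + 32)i
= -36 + 25i


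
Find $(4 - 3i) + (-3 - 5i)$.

(4 + (-3)) + (-3 + (-5))i = 1 - 8i


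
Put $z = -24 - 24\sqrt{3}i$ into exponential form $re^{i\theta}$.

r = |z| = sqrt((-24)^2 + (-24*sqrt(3))^2) = sqrt(576 + 1728) = sqrt(2304) = 48
θ = arctan(b/a) = arctan(-41.5692/-24) (quadrant-adjusted) = 240° = 4π/3
z = 48e^(i*4π/3)


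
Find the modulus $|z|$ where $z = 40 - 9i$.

|z| = sqrt(a^2 + b^2) = sqrt(40^2 + (-9)^2) = sqrt(1681) = 41


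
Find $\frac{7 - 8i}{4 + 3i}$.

Multiply numerator and denominator by conjugate (4 - 3i):
= (7 - 8i)(4 - 3i) / (4^2 + 3^2)
= (4 - 53i) / 25
= 4/25 - (53/25)i


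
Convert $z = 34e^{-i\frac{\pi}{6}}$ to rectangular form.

a = r cos θ = 34 * sqrt(3)/2 = 17*sqrt(3)
b = r sin θ = 34 * -1/2 = -17
z = 17*sqrt(3) - 17i


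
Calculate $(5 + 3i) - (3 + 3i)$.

(5 - 3) + (3 - 3)i = 2


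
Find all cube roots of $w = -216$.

|w| = 216, arg(w) = 180°
Root modulus = 216^(1/3) = 6
Root arguments: θ_k = (180° + 360°k)/3 for k = 0, 1, ..., 2
Roots: 3 + 3*sqrt(3)i, -6, 3 - 3*sqrt(3)i


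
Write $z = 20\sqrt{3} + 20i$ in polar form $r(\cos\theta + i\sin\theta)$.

r = |z| = sqrt(a^2 + b^2) = sqrt((20*sqrt(3))^2 + (20)^2) = sqrt(1200 + 400) = sqrt(1600) = 40
θ = arctan(b/a) = arctan(20/34.641) (quadrant-adjusted) = 30°
z = 40(cos 30° + i sin 30°)


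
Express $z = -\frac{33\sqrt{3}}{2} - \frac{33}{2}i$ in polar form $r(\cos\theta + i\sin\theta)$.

r = |z| = sqrt(a^2 + b^2) = sqrt((-33*sqrt(3)/2)^2 + (-33/2)^2) = sqrt(3267/4 + 1089/4) = sqrt(1089) = 33
θ = arctan(b/a) = arctan(-16.5/-28.5788) (quadrant-adjusted) = 210°
z = 33(cos 210° + i sin 210°)


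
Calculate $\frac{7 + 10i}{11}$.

Divisor is real, so divide each part by 11:
= 7/11 + (10/11)i


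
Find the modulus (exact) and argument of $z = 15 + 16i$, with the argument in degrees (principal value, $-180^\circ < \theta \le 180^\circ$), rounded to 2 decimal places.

|z| = sqrt(15^2 + 16^2) = sqrt(481)
arg(z) = arctan(b/a) = arctan(16/15) (quadrant-adjusted) = 46.85°


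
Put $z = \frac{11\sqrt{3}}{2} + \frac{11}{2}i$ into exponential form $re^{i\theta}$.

r = |z| = sqrt((11*sqrt(3)/2)^2 + (11/2)^2) = sqrt(363/4 + 121/4) = sqrt(121) = 11
θ = arctan(b/a) = arctan(5.5/9.5263) (quadrant-adjusted) = 30° = π/6
z = 11e^(i*π/6)


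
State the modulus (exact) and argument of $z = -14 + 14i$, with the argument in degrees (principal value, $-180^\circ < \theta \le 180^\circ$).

|z| = sqrt((-14)^2 + 14^2) = sqrt(392)
arg(z) = arctan(b/a) = arctan(14/-14) (quadrant-adjusted) = 135°


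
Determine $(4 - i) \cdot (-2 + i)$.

(a1*a2 - b1*b2) + (a1*b2 + b1*a2)i
= (-8 - (-1)) + (4 + 2)i
= -7 + 6i


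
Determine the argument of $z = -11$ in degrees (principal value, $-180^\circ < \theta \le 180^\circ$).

b = 0 and a < 0, so z lies on the negative real axis: θ = 180°


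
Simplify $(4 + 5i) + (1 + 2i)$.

(4 + 1) + (5 + 2)i = 5 + 7i


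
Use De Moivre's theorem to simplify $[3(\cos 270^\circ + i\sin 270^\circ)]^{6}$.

By De Moivre: z^n = r^n(cos(nθ) + i sin(nθ))
= 3^6(cos(6*270°) + i sin(6*270°))
= 729(cos 180° + i sin 180°)
= -729


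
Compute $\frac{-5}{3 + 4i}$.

Multiply numerator and denominator by conjugate (3 - 4i):
= (-5)(3 - 4i) / (3^2 + 4^2)
= (-15 + 20i) / 25
Divide through by 5: (-3 + 4i) / 5
= -3/5 + (4/5)i


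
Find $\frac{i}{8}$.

Divisor is real, so divide each part by 8:
= 0 + (1/8)i


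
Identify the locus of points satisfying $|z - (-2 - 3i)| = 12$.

|z - z0| = r describes a circle centered at z0 with radius r
Here z0 = -2 - 3i and r = 12
Locus: Circle centered at (-2, -3) with radius 12


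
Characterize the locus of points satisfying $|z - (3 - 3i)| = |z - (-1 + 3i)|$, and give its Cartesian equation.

|z - z1| = |z - z2| means z is equidistant from z1 and z2,
i.e. the perpendicular bisector of the segment from (3, -3) to (-1, 3) (midpoint (1, 0)).
With z = x + yi, square both sides:
(x - 3)^2 + (y - (-3))^2 = (x - (-1))^2 + (y - 3)^2
The x^2 and y^2 terms cancel: -8x + 12y = 10 - 18 = -8
Simplify: 2x - 3y = 2
Locus: Perpendicular bisector of the segment from (3, -3) to (-1, 3): the line 2x - 3y = 2


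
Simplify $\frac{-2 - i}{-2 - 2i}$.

Multiply numerator and denominator by conjugate (-2 + 2i):
= (-2 - i)(-2 + 2i) / ((-2)^2 + (-2)^2)
= (6 - 2i) / 8
Divide through by 2: (3 - i) / 4
= 3/4 - (1/4)i


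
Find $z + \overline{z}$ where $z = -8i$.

z + conjugate(z) = (a + bi) + (a - bi) = 2a
= 2 * 0 = 0


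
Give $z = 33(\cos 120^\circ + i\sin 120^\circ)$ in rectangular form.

a = r cos θ = 33 * -1/2 = -33/2
b = r sin θ = 33 * sqrt(3)/2 = 33*sqrt(3)/2
z = -33/2 + (33*sqrt(3)/2)i


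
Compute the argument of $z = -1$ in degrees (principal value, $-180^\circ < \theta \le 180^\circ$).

b = 0 and a < 0, so z lies on the negative real axis: θ = 180°


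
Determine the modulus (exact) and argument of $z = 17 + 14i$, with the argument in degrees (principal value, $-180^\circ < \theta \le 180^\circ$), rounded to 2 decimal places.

|z| = sqrt(17^2 + 14^2) = sqrt(485)
arg(z) = arctan(b/a) = arctan(14/17) (quadrant-adjusted) = 39.47°


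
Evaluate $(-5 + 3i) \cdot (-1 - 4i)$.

(a1*a2 - b1*b2) + (a1*b2 + b1*a2)i
= (5 - (-12)) + (20 + (-3))i
= 17 + 17i


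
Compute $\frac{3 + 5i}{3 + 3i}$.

Multiply numerator and denominator by conjugate (3 - 3i):
= (3 + 5i)(3 - 3i) / (3^2 + 3^2)
= (24 + 6i) / 18
Divide through by 6: (4 + i) / 3
= 4/3 + (1/3)i


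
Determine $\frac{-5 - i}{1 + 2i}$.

Multiply numerator and denominator by conjugate (1 - 2i):
= (-5 - i)(1 - 2i) / (1^2 + 2^2)
= (-7 + 9i) / 5
= -7/5 + (9/5)i


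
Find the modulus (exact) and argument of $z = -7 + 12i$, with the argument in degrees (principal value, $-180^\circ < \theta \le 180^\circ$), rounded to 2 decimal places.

|z| = sqrt((-7)^2 + 12^2) = sqrt(193)
arg(z) = arctan(b/a) = arctan(12/-7) (quadrant-adjusted) = 120.26°


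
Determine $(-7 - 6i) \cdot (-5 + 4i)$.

(a1*a2 - b1*b2) + (a1*b2 + b1*a2)i
= (35 - (-24)) + (-28 + 30)i
= 59 + 2i


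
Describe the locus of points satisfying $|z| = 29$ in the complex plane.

|z| = 29 means sqrt(x^2 + y^2) = 29
This is a circle of radius 29 centered at the origin


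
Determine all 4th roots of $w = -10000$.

|w| = 10000, arg(w) = 180°
Root modulus = 10000^(1/4) = 10
Root arguments: θ_k = (180° + 360°k)/4 for k = 0, 1, ..., 3
Roots: 5*sqrt(2) + 5*sqrt(2)i, -5*sqrt(2) + 5*sqrt(2)i, -5*sqrt(2) - 5*sqrt(2)i, 5*sqrt(2) - 5*sqrt(2)i


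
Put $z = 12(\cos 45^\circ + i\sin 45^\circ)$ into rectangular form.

a = r cos θ = 12 * sqrt(2)/2 = 6*sqrt(2)
b = r sin θ = 12 * sqrt(2)/2 = 6*sqrt(2)
z = 6*sqrt(2) + 6*sqrt(2)i


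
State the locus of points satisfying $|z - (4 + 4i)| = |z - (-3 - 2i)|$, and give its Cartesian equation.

|z - z1| = |z - z2| means z is equidistant from z1 and z2,
i.e. the perpendicular bisector of the segment from (4, 4) to (-3, -2) (midpoint (1/2, 1)).
With z = x + yi, square both sides:
(x - 4)^2 + (y - 4)^2 = (x - (-3))^2 + (y - (-2))^2
The x^2 and y^2 terms cancel: -14x + (-12)y = 13 - 32 = -19
Simplify: 14x + 12y = 19
Locus: Perpendicular bisector of the segment from (4, 4) to (-3, -2): the line 14x + 12y = 19


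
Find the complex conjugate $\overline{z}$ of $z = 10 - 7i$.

If z = a + bi, then conjugate(z) = a - bi
conjugate(10 - 7i) = 10 + 7i


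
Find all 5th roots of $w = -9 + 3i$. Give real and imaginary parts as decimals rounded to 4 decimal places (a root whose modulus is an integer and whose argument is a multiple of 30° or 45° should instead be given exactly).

|w| = sqrt(90) ≈ 9.486833, arg(w) ≈ 161.565051°
Root modulus = sqrt(90)^(1/5) ≈ 1.568282
Root arguments: θ_k = (arg(w) + 360°k)/5 for k = 0, 1, ..., 4
Compute each root as (root modulus)(cos θ_k + i sin θ_k) using full-precision intermediates, then round to 4 decimal places.
Roots: 1.3254 + 0.8383i, -0.3877 + 1.5196i, -1.5650 + 0.1008i, -0.5795 - 1.4573i, 1.2069 - 1.0015i


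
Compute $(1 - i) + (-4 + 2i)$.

(1 + (-4)) + (-1 + 2)i = -3 + i


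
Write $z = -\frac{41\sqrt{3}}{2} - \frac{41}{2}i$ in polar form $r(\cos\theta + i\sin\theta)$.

r = |z| = sqrt(a^2 + b^2) = sqrt((-41*sqrt(3)/2)^2 + (-41/2)^2) = sqrt(5043/4 + 1681/4) = sqrt(1681) = 41
θ = arctan(b/a) = arctan(-20.5/-35.507) (quadrant-adjusted) = 210°
z = 41(cos 210° + i sin 210°)


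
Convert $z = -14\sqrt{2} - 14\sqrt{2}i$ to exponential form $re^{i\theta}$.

r = |z| = sqrt((-14*sqrt(2))^2 + (-14*sqrt(2))^2) = sqrt(392 + 392) = sqrt(784) = 28
θ = arctan(b/a) = arctan(-19.799/-19.799) (quadrant-adjusted) = -135° = -3π/4
z = 28e^(-i*3π/4)


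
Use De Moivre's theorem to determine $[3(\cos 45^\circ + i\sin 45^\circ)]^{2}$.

By De Moivre: z^n = r^n(cos(nθ) + i sin(nθ))
= 3^2(cos(2*45°) + i sin(2*45°))
= 9(cos 90° + i sin 90°)
= 9i


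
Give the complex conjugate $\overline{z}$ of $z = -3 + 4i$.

If z = a + bi, then conjugate(z) = a - bi
conjugate(-3 + 4i) = -3 - 4i


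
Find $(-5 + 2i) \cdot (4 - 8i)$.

(a1*a2 - b1*b2) + (a1*b2 + b1*a2)i
= (-20 - (-16)) + (40 + 8)i
= -4 + 48i


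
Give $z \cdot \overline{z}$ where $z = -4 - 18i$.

z * conjugate(z) = |z|^2 = a^2 + b^2
= (-4)^2 + (-18)^2 = 340


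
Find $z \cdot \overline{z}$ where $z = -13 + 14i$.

z * conjugate(z) = |z|^2 = a^2 + b^2
= (-13)^2 + 14^2 = 365


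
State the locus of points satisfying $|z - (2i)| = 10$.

|z - z0| = r describes a circle centered at z0 with radius r
Here z0 = 2i and r = 10
Locus: Circle centered at (0, 2) with radius 10


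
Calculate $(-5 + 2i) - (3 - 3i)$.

(-5 - 3) + (2 - (-3))i = -8 + 5i


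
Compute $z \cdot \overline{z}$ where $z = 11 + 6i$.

z * conjugate(z) = |z|^2 = a^2 + b^2
= 11^2 + 6^2 = 157


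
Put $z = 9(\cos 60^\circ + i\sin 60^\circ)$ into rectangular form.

a = r cos θ = 9 * 1/2 = 9/2
b = r sin θ = 9 * sqrt(3)/2 = 9*sqrt(3)/2
z = 9/2 + (9*sqrt(3)/2)i


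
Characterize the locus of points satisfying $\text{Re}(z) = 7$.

Re(z) = x where z = x + yi; the equation x = 7 is satisfied by all points with that x-coordinate
Locus: Vertical line x = 7


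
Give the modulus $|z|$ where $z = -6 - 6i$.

|z| = sqrt(a^2 + b^2) = sqrt((-6)^2 + (-6)^2) = sqrt(72) = sqrt(72)


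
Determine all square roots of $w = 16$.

|w| = 16, arg(w) = 0°
Root modulus = 16^(1/2) = 4
Root arguments: θ_k = (0° + 360°k)/2 for k = 0, 1, ..., 1
Roots: 4, -4


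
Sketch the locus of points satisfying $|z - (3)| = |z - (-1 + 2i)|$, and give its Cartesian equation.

|z - z1| = |z - z2| means z is equidistant from z1 and z2,
i.e. the perpendicular bisector of the segment from (3, 0) to (-1, 2) (midpoint (1, 1)).
With z = x + yi, square both sides:
(x - 3)^2 + (y - 0)^2 = (x - (-1))^2 + (y - 2)^2
The x^2 and y^2 terms cancel: -8x + 4y = 5 - 9 = -4
Simplify: 2x - y = 1
Locus: Perpendicular bisector of the segment from (3, 0) to (-1, 2): the line 2x - y = 1


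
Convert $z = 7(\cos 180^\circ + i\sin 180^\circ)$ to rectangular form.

a = r cos θ = 7 * -1 = -7
b = r sin θ = 7 * 0 = 0
z = -7


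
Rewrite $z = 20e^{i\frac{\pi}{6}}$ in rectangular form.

a = r cos θ = 20 * sqrt(3)/2 = 10*sqrt(3)
b = r sin θ = 20 * 1/2 = 10
z = 10*sqrt(3) + 10i


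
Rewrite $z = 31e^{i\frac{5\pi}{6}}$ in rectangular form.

a = r cos θ = 31 * -sqrt(3)/2 = -31*sqrt(3)/2
b = r sin θ = 31 * 1/2 = 31/2
z = -31*sqrt(3)/2 + (31/2)i


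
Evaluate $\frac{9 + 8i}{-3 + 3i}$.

Multiply numerator and denominator by conjugate (-3 - 3i):
= (9 + 8i)(-3 - 3i) / ((-3)^2 + 3^2)
= (-3 - 51i) / 18
Divide through by 3: (-1 - 17i) / 6
= -1/6 - (17/6)i


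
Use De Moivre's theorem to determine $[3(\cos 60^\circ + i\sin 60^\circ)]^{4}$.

By De Moivre: z^n = r^n(cos(nθ) + i sin(nθ))
= 3^4(cos(4*60°) + i sin(4*60°))
= 81(cos 240° + i sin 240°)
= -81/2 - (81*sqrt(3)/2)i


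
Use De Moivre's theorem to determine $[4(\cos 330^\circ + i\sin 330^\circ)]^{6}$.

By De Moivre: z^n = r^n(cos(nθ) + i sin(nθ))
= 4^6(cos(6*330°) + i sin(6*330°))
= 4096(cos 180° + i sin 180°)
= -4096


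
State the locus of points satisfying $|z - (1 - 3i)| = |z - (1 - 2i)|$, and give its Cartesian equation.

|z - z1| = |z - z2| means z is equidistant from z1 and z2,
i.e. the perpendicular bisector of the segment from (1, -3) to (1, -2) (midpoint (1, -5/2)).
With z = x + yi, square both sides:
(x - 1)^2 + (y - (-3))^2 = (x - 1)^2 + (y - (-2))^2
The x^2 and y^2 terms cancel: 0x + 2y = 5 - 10 = -5
Simplify: y = -5/2
Locus: Perpendicular bisector of the segment from (1, -3) to (1, -2): the line y = -5/2


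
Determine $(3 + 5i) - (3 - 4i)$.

(3 - 3) + (5 - (-4))i = 9i


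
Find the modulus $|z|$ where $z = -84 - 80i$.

|z| = sqrt(a^2 + b^2) = sqrt((-84)^2 + (-80)^2) = sqrt(13456) = 116


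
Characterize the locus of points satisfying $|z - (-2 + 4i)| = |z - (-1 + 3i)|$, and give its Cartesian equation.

|z - z1| = |z - z2| means z is equidistant from z1 and z2,
i.e. the perpendicular bisector of the segment from (-2, 4) to (-1, 3) (midpoint (-3/2, 7/2)).
With z = x + yi, square both sides:
(x - (-2))^2 + (y - 4)^2 = (x - (-1))^2 + (y - 3)^2
The x^2 and y^2 terms cancel: 2x + (-2)y = 10 - 20 = -10
Simplify: x - y = -5
Locus: Perpendicular bisector of the segment from (-2, 4) to (-1, 3): the line x - y = -5


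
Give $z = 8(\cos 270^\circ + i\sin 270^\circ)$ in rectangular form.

a = r cos θ = 8 * 0 = 0
b = r sin θ = 8 * -1 = -8
z = -8i


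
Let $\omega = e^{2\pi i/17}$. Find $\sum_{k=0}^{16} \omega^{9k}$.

Let ζ = ω^9 = e^(2πi·9/17). Since 17 ∤ 9, ζ ≠ 1.
Sum = Σ_{k=0}^{16} ζ^k = (ζ^17 - 1)/(ζ - 1) = (ω^{9·17} - 1)/(ζ - 1) = (1 - 1)/(ζ - 1) = 0


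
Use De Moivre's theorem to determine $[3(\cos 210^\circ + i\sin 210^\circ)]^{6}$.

By De Moivre: z^n = r^n(cos(nθ) + i sin(nθ))
= 3^6(cos(6*210°) + i sin(6*210°))
= 729(cos 180° + i sin 180°)
= -729


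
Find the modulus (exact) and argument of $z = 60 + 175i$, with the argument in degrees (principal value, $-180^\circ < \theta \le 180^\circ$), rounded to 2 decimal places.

|z| = sqrt(60^2 + 175^2) = 185
arg(z) = arctan(b/a) = arctan(175/60) (quadrant-adjusted) = 71.08°
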